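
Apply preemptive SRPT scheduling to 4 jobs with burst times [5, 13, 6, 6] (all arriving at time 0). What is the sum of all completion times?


Since all jobs arrive at t=0, SRPT equals SPT ordering.
SPT order: [5, 6, 6, 13]
Completion times:
  Job 1: p=5, C=5
  Job 2: p=6, C=11
  Job 3: p=6, C=17
  Job 4: p=13, C=30
Total completion time = 5 + 11 + 17 + 30 = 63

63


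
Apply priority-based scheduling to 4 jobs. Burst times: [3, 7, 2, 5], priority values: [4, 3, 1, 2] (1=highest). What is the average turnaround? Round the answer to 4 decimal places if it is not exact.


Sort by priority (ascending = highest first):
Order: [(1, 2), (2, 5), (3, 7), (4, 3)]
Completion times:
  Priority 1, burst=2, C=2
  Priority 2, burst=5, C=7
  Priority 3, burst=7, C=14
  Priority 4, burst=3, C=17
Average turnaround = 40/4 = 10.0

10.0


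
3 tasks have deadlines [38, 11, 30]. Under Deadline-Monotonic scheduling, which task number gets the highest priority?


Sort tasks by relative deadline (ascending):
  Task 2: deadline = 11
  Task 3: deadline = 30
  Task 1: deadline = 38
Priority order (highest first): [2, 3, 1]
Highest priority task = 2

2


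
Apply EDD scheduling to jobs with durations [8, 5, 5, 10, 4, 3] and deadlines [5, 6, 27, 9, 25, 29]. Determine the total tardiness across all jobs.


Sort by due date (EDD order): [(8, 5), (5, 6), (10, 9), (4, 25), (5, 27), (3, 29)]
Compute completion times and tardiness:
  Job 1: p=8, d=5, C=8, tardiness=max(0,8-5)=3
  Job 2: p=5, d=6, C=13, tardiness=max(0,13-6)=7
  Job 3: p=10, d=9, C=23, tardiness=max(0,23-9)=14
  Job 4: p=4, d=25, C=27, tardiness=max(0,27-25)=2
  Job 5: p=5, d=27, C=32, tardiness=max(0,32-27)=5
  Job 6: p=3, d=29, C=35, tardiness=max(0,35-29)=6
Total tardiness = 37

37


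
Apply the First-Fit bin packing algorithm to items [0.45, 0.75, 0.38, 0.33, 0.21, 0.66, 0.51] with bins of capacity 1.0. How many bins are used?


Place items sequentially using First-Fit:
  Item 0.45 -> new Bin 1
  Item 0.75 -> new Bin 2
  Item 0.38 -> Bin 1 (now 0.83)
  Item 0.33 -> new Bin 3
  Item 0.21 -> Bin 2 (now 0.96)
  Item 0.66 -> Bin 3 (now 0.99)
  Item 0.51 -> new Bin 4
Total bins used = 4

4


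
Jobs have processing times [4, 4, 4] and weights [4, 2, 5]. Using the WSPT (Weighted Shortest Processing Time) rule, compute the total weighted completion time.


Compute p/w ratios and sort ascending (WSPT): [(4, 5), (4, 4), (4, 2)]
Compute weighted completion times:
  Job (p=4,w=5): C=4, w*C=5*4=20
  Job (p=4,w=4): C=8, w*C=4*8=32
  Job (p=4,w=2): C=12, w*C=2*12=24
Total weighted completion time = 76

76


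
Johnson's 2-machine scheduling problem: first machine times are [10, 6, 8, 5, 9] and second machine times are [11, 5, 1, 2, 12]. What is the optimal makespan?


Apply Johnson's rule:
  Group 1 (a <= b): [(5, 9, 12), (1, 10, 11)]
  Group 2 (a > b): [(2, 6, 5), (4, 5, 2), (3, 8, 1)]
Optimal job order: [5, 1, 2, 4, 3]
Schedule:
  Job 5: M1 done at 9, M2 done at 21
  Job 1: M1 done at 19, M2 done at 32
  Job 2: M1 done at 25, M2 done at 37
  Job 4: M1 done at 30, M2 done at 39
  Job 3: M1 done at 38, M2 done at 40
Makespan = 40

40


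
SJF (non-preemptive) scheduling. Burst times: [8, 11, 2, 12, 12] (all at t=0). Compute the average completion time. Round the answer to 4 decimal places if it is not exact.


SJF order (ascending): [2, 8, 11, 12, 12]
Completion times:
  Job 1: burst=2, C=2
  Job 2: burst=8, C=10
  Job 3: burst=11, C=21
  Job 4: burst=12, C=33
  Job 5: burst=12, C=45
Average completion = 111/5 = 22.2

22.2


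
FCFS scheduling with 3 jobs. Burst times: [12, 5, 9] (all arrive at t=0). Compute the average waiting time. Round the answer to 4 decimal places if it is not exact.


FCFS order (as given): [12, 5, 9]
Waiting times:
  Job 1: wait = 0
  Job 2: wait = 12
  Job 3: wait = 17
Sum of waiting times = 29
Average waiting time = 29/3 = 9.6667

9.6667


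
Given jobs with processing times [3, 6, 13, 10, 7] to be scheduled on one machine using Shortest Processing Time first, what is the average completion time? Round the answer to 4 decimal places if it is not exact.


Sort jobs by processing time (SPT order): [3, 6, 7, 10, 13]
Compute completion times sequentially:
  Job 1: processing = 3, completes at 3
  Job 2: processing = 6, completes at 9
  Job 3: processing = 7, completes at 16
  Job 4: processing = 10, completes at 26
  Job 5: processing = 13, completes at 39
Sum of completion times = 93
Average completion time = 93/5 = 18.6

18.6


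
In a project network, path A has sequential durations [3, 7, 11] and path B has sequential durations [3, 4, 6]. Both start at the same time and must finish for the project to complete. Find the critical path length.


Path A total = 3 + 7 + 11 = 21
Path B total = 3 + 4 + 6 = 13
Critical path = longest path = max(21, 13) = 21

21


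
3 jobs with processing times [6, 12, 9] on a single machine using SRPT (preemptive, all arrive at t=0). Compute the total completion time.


Since all jobs arrive at t=0, SRPT equals SPT ordering.
SPT order: [6, 9, 12]
Completion times:
  Job 1: p=6, C=6
  Job 2: p=9, C=15
  Job 3: p=12, C=27
Total completion time = 6 + 15 + 27 = 48

48


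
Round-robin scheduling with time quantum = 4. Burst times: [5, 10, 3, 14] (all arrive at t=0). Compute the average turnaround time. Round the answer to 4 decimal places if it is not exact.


Time quantum = 4
Execution trace:
  J1 runs 4 units, time = 4
  J2 runs 4 units, time = 8
  J3 runs 3 units, time = 11
  J4 runs 4 units, time = 15
  J1 runs 1 units, time = 16
  J2 runs 4 units, time = 20
  J4 runs 4 units, time = 24
  J2 runs 2 units, time = 26
  J4 runs 4 units, time = 30
  J4 runs 2 units, time = 32
Finish times: [16, 26, 11, 32]
Average turnaround = 85/4 = 21.25

21.25


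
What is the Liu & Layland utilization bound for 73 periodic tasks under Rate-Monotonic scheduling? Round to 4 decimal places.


Compute 2^(1/73) = 1.0095403890
Subtract 1: 1.0095403890 - 1 = 0.0095403890
Multiply by n: 73 * 0.0095403890 = 0.6964483970
Round to 4 dp: 0.6964

0.6964


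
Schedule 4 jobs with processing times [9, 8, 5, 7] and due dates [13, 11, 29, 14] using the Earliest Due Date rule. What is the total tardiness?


Sort by due date (EDD order): [(8, 11), (9, 13), (7, 14), (5, 29)]
Compute completion times and tardiness:
  Job 1: p=8, d=11, C=8, tardiness=max(0,8-11)=0
  Job 2: p=9, d=13, C=17, tardiness=max(0,17-13)=4
  Job 3: p=7, d=14, C=24, tardiness=max(0,24-14)=10
  Job 4: p=5, d=29, C=29, tardiness=max(0,29-29)=0
Total tardiness = 14

14


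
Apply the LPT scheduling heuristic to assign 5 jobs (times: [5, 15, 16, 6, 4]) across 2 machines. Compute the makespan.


Sort jobs in decreasing order (LPT): [16, 15, 6, 5, 4]
Assign each job to the least loaded machine:
  Machine 1: jobs [16, 5, 4], load = 25
  Machine 2: jobs [15, 6], load = 21
Makespan = max load = 25

25


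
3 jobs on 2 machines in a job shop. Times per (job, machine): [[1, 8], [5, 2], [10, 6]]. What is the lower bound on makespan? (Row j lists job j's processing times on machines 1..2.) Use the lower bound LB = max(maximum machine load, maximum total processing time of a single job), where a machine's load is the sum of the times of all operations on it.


Machine loads:
  Machine 1: 1 + 5 + 10 = 16
  Machine 2: 8 + 2 + 6 = 16
Max machine load = 16
Job totals:
  Job 1: 9
  Job 2: 7
  Job 3: 16
Max job total = 16
Lower bound = max(16, 16) = 16

16


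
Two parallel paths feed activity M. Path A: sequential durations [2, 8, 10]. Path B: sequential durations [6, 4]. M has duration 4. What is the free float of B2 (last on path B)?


ES(B2) = sum of predecessors on chain B = 6
EF(B2) = ES + duration = 6 + 4 = 10
Successor of B2 is M. ES(M) = max(sum(A), sum(B)) = max(20, 10) = 20
Free float = ES(successor) - EF(current) = 20 - 10 = 10

10


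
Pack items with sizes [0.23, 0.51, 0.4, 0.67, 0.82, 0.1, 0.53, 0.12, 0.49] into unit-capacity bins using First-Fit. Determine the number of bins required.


Place items sequentially using First-Fit:
  Item 0.23 -> new Bin 1
  Item 0.51 -> Bin 1 (now 0.74)
  Item 0.4 -> new Bin 2
  Item 0.67 -> new Bin 3
  Item 0.82 -> new Bin 4
  Item 0.1 -> Bin 1 (now 0.84)
  Item 0.53 -> Bin 2 (now 0.93)
  Item 0.12 -> Bin 1 (now 0.96)
  Item 0.49 -> new Bin 5
Total bins used = 5

5


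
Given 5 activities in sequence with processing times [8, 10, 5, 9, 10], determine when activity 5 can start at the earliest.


Activity 5 starts after activities 1 through 4 complete.
Predecessor durations: [8, 10, 5, 9]
ES = 8 + 10 + 5 + 9 = 32

32


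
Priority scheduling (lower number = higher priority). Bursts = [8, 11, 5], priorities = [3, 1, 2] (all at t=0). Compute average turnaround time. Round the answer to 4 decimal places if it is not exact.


Sort by priority (ascending = highest first):
Order: [(1, 11), (2, 5), (3, 8)]
Completion times:
  Priority 1, burst=11, C=11
  Priority 2, burst=5, C=16
  Priority 3, burst=8, C=24
Average turnaround = 51/3 = 17.0

17.0


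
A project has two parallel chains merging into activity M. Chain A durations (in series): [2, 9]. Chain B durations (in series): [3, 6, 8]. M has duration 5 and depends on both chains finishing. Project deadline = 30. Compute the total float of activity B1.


Forward pass: ES(B1) = sum of predecessors on chain B = 0
EF = ES + duration = 0 + 3 = 3
Backward pass: LF(M) = deadline = 30; LS(M) = 30 - 5 = 25
LF(B1) = LS(M) - sum(successors on chain B) = 25 - 14 = 11
LS = LF - duration = 11 - 3 = 8
Total float = LS - ES = 8 - 0 = 8

8


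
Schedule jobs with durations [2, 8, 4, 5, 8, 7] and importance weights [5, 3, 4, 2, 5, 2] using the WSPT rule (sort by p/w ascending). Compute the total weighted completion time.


Compute p/w ratios and sort ascending (WSPT): [(2, 5), (4, 4), (8, 5), (5, 2), (8, 3), (7, 2)]
Compute weighted completion times:
  Job (p=2,w=5): C=2, w*C=5*2=10
  Job (p=4,w=4): C=6, w*C=4*6=24
  Job (p=8,w=5): C=14, w*C=5*14=70
  Job (p=5,w=2): C=19, w*C=2*19=38
  Job (p=8,w=3): C=27, w*C=3*27=81
  Job (p=7,w=2): C=34, w*C=2*34=68
Total weighted completion time = 291

291


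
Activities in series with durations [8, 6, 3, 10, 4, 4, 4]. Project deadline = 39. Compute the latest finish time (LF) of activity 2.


LF(activity 2) = deadline - sum of successor durations
Successors: activities 3 through 7 with durations [3, 10, 4, 4, 4]
Sum of successor durations = 25
LF = 39 - 25 = 14

14


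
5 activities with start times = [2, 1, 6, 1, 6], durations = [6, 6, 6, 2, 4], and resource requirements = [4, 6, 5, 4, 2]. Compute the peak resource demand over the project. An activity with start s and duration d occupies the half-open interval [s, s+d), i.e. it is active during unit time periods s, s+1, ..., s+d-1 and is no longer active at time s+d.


Each activity i is active on [start_i, start_i + duration_i).
Compute total resource usage per time slot:
  t=0: active resources = [], total = 0
  t=1: active resources = [6, 4], total = 10
  t=2: active resources = [4, 6, 4], total = 14
  t=3: active resources = [4, 6], total = 10
  t=4: active resources = [4, 6], total = 10
  t=5: active resources = [4, 6], total = 10
  t=6: active resources = [4, 6, 5, 2], total = 17
  t=7: active resources = [4, 5, 2], total = 11
  t=8: active resources = [5, 2], total = 7
  t=9: active resources = [5, 2], total = 7
  t=10: active resources = [5], total = 5
  t=11: active resources = [5], total = 5
Peak resource demand = 17

17


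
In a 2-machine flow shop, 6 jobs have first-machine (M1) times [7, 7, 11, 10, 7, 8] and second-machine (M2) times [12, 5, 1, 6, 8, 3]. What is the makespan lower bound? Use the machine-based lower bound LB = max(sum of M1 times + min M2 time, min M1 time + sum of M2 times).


LB1 = sum(M1 times) + min(M2 times) = 50 + 1 = 51
LB2 = min(M1 times) + sum(M2 times) = 7 + 35 = 42
Lower bound = max(LB1, LB2) = max(51, 42) = 51

51


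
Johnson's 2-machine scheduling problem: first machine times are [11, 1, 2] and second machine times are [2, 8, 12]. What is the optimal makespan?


Apply Johnson's rule:
  Group 1 (a <= b): [(2, 1, 8), (3, 2, 12)]
  Group 2 (a > b): [(1, 11, 2)]
Optimal job order: [2, 3, 1]
Schedule:
  Job 2: M1 done at 1, M2 done at 9
  Job 3: M1 done at 3, M2 done at 21
  Job 1: M1 done at 14, M2 done at 23
Makespan = 23

23


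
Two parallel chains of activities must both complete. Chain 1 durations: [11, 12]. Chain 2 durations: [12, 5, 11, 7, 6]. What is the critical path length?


Path A total = 11 + 12 = 23
Path B total = 12 + 5 + 11 + 7 + 6 = 41
Critical path = longest path = max(23, 41) = 41

41


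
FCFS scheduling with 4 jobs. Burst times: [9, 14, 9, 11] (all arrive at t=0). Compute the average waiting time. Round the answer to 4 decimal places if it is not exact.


FCFS order (as given): [9, 14, 9, 11]
Waiting times:
  Job 1: wait = 0
  Job 2: wait = 9
  Job 3: wait = 23
  Job 4: wait = 32
Sum of waiting times = 64
Average waiting time = 64/4 = 16.0

16.0


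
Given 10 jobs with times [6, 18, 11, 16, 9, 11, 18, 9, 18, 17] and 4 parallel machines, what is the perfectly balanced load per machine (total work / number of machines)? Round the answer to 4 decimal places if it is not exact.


Total processing time = 6 + 18 + 11 + 16 + 9 + 11 + 18 + 9 + 18 + 17 = 133
Number of machines = 4
Ideal balanced load = 133 / 4 = 33.25

33.25


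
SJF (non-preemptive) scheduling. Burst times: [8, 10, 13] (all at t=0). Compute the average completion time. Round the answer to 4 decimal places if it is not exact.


SJF order (ascending): [8, 10, 13]
Completion times:
  Job 1: burst=8, C=8
  Job 2: burst=10, C=18
  Job 3: burst=13, C=31
Average completion = 57/3 = 19.0

19.0


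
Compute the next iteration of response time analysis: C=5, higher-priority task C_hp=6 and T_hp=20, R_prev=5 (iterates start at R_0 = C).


R_next = C + ceil(R_prev / T_hp) * C_hp
ceil(5 / 20) = ceil(0.25) = 1
Interference = 1 * 6 = 6
R_next = 5 + 6 = 11

11


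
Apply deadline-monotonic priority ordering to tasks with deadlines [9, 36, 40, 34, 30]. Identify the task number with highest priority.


Sort tasks by relative deadline (ascending):
  Task 1: deadline = 9
  Task 5: deadline = 30
  Task 4: deadline = 34
  Task 2: deadline = 36
  Task 3: deadline = 40
Priority order (highest first): [1, 5, 4, 2, 3]
Highest priority task = 1

1


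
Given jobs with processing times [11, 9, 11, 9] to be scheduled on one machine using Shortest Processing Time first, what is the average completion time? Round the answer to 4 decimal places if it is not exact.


Sort jobs by processing time (SPT order): [9, 9, 11, 11]
Compute completion times sequentially:
  Job 1: processing = 9, completes at 9
  Job 2: processing = 9, completes at 18
  Job 3: processing = 11, completes at 29
  Job 4: processing = 11, completes at 40
Sum of completion times = 96
Average completion time = 96/4 = 24.0

24.0


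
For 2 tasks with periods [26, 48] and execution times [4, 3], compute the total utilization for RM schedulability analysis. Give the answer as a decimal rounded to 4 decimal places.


Compute individual utilizations (exact fractions):
  Task 1: C/T = 4/26 = 2/13 (approx. 0.1538)
  Task 2: C/T = 3/48 = 1/16 (approx. 0.0625)
Total utilization U = 2/13 + 1/16 = 45/208
Rounded to 4 decimal places: U = 0.2163
RM (Liu & Layland) bound for 2 tasks = 0.828427; compare with U = 45/208 (approx. 0.216346)
U <= bound, so schedulable by RM sufficient condition.

0.2163


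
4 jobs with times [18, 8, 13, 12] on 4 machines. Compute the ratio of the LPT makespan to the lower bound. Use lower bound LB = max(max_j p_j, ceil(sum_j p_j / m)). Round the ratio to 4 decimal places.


LPT order: [18, 13, 12, 8]
Machine loads after assignment: [18, 13, 12, 8]
LPT makespan = 18
Lower bound = max(max_job, ceil(total/4)) = max(18, 13) = 18
Ratio = 18 / 18 = 1.0

1.0


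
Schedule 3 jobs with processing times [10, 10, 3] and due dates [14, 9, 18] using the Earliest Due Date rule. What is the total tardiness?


Sort by due date (EDD order): [(10, 9), (10, 14), (3, 18)]
Compute completion times and tardiness:
  Job 1: p=10, d=9, C=10, tardiness=max(0,10-9)=1
  Job 2: p=10, d=14, C=20, tardiness=max(0,20-14)=6
  Job 3: p=3, d=18, C=23, tardiness=max(0,23-18)=5
Total tardiness = 12

12


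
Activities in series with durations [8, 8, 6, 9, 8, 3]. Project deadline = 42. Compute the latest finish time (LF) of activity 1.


LF(activity 1) = deadline - sum of successor durations
Successors: activities 2 through 6 with durations [8, 6, 9, 8, 3]
Sum of successor durations = 34
LF = 42 - 34 = 8

8


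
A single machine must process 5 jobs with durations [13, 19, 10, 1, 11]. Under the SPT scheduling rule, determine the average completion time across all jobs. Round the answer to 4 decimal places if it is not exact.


Sort jobs by processing time (SPT order): [1, 10, 11, 13, 19]
Compute completion times sequentially:
  Job 1: processing = 1, completes at 1
  Job 2: processing = 10, completes at 11
  Job 3: processing = 11, completes at 22
  Job 4: processing = 13, completes at 35
  Job 5: processing = 19, completes at 54
Sum of completion times = 123
Average completion time = 123/5 = 24.6

24.6


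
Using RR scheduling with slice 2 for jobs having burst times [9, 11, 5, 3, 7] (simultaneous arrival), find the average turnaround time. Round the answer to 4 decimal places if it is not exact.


Time quantum = 2
Execution trace:
  J1 runs 2 units, time = 2
  J2 runs 2 units, time = 4
  J3 runs 2 units, time = 6
  J4 runs 2 units, time = 8
  J5 runs 2 units, time = 10
  J1 runs 2 units, time = 12
  J2 runs 2 units, time = 14
  J3 runs 2 units, time = 16
  J4 runs 1 units, time = 17
  J5 runs 2 units, time = 19
  J1 runs 2 units, time = 21
  J2 runs 2 units, time = 23
  J3 runs 1 units, time = 24
  J5 runs 2 units, time = 26
  J1 runs 2 units, time = 28
  J2 runs 2 units, time = 30
  J5 runs 1 units, time = 31
  J1 runs 1 units, time = 32
  J2 runs 2 units, time = 34
  J2 runs 1 units, time = 35
Finish times: [32, 35, 24, 17, 31]
Average turnaround = 139/5 = 27.8

27.8


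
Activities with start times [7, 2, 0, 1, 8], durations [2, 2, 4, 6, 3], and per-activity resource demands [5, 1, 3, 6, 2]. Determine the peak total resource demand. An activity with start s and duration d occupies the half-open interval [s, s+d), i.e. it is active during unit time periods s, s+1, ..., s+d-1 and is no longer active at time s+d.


Each activity i is active on [start_i, start_i + duration_i).
Compute total resource usage per time slot:
  t=0: active resources = [3], total = 3
  t=1: active resources = [3, 6], total = 9
  t=2: active resources = [1, 3, 6], total = 10
  t=3: active resources = [1, 3, 6], total = 10
  t=4: active resources = [6], total = 6
  t=5: active resources = [6], total = 6
  t=6: active resources = [6], total = 6
  t=7: active resources = [5], total = 5
  t=8: active resources = [5, 2], total = 7
  t=9: active resources = [2], total = 2
  t=10: active resources = [2], total = 2
Peak resource demand = 10

10


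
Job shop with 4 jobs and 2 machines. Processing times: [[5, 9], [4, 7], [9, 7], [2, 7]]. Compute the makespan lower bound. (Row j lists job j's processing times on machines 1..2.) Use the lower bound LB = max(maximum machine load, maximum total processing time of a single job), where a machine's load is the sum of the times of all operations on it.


Machine loads:
  Machine 1: 5 + 4 + 9 + 2 = 20
  Machine 2: 9 + 7 + 7 + 7 = 30
Max machine load = 30
Job totals:
  Job 1: 14
  Job 2: 11
  Job 3: 16
  Job 4: 9
Max job total = 16
Lower bound = max(30, 16) = 30

30


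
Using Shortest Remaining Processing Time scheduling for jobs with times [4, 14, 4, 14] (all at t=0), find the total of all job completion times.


Since all jobs arrive at t=0, SRPT equals SPT ordering.
SPT order: [4, 4, 14, 14]
Completion times:
  Job 1: p=4, C=4
  Job 2: p=4, C=8
  Job 3: p=14, C=22
  Job 4: p=14, C=36
Total completion time = 4 + 8 + 22 + 36 = 70

70


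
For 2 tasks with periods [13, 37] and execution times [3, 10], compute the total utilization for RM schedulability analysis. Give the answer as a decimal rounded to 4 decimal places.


Compute individual utilizations (exact fractions):
  Task 1: C/T = 3/13 (approx. 0.2308)
  Task 2: C/T = 10/37 (approx. 0.2703)
Total utilization U = 3/13 + 10/37 = 241/481
Rounded to 4 decimal places: U = 0.5010
RM (Liu & Layland) bound for 2 tasks = 0.828427; compare with U = 241/481 (approx. 0.501040)
U <= bound, so schedulable by RM sufficient condition.

0.5010


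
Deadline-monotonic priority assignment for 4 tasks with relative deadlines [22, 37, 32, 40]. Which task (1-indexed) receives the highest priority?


Sort tasks by relative deadline (ascending):
  Task 1: deadline = 22
  Task 3: deadline = 32
  Task 2: deadline = 37
  Task 4: deadline = 40
Priority order (highest first): [1, 3, 2, 4]
Highest priority task = 1

1


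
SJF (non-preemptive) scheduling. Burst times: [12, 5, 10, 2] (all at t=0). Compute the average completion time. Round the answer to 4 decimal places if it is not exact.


SJF order (ascending): [2, 5, 10, 12]
Completion times:
  Job 1: burst=2, C=2
  Job 2: burst=5, C=7
  Job 3: burst=10, C=17
  Job 4: burst=12, C=29
Average completion = 55/4 = 13.75

13.75


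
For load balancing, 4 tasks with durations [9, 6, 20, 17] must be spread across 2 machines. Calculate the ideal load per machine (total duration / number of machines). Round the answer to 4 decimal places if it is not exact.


Total processing time = 9 + 6 + 20 + 17 = 52
Number of machines = 2
Ideal balanced load = 52 / 2 = 26.0

26.0


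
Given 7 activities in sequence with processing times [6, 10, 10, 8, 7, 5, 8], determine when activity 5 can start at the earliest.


Activity 5 starts after activities 1 through 4 complete.
Predecessor durations: [6, 10, 10, 8]
ES = 6 + 10 + 10 + 8 = 34

34


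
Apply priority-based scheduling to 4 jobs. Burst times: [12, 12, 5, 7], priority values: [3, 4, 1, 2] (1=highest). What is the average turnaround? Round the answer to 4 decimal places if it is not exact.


Sort by priority (ascending = highest first):
Order: [(1, 5), (2, 7), (3, 12), (4, 12)]
Completion times:
  Priority 1, burst=5, C=5
  Priority 2, burst=7, C=12
  Priority 3, burst=12, C=24
  Priority 4, burst=12, C=36
Average turnaround = 77/4 = 19.25

19.25


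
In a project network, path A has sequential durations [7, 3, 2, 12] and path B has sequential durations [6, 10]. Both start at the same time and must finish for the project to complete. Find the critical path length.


Path A total = 7 + 3 + 2 + 12 = 24
Path B total = 6 + 10 = 16
Critical path = longest path = max(24, 16) = 24

24


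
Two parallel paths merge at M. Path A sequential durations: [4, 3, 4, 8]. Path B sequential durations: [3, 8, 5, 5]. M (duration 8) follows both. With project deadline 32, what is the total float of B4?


Forward pass: ES(B4) = sum of predecessors on chain B = 16
EF = ES + duration = 16 + 5 = 21
Backward pass: LF(M) = deadline = 32; LS(M) = 32 - 8 = 24
LF(B4) = LS(M) - sum(successors on chain B) = 24 - 0 = 24
LS = LF - duration = 24 - 5 = 19
Total float = LS - ES = 19 - 16 = 3

3


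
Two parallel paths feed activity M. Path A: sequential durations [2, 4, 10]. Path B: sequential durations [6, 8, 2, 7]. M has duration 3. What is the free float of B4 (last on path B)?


ES(B4) = sum of predecessors on chain B = 16
EF(B4) = ES + duration = 16 + 7 = 23
Successor of B4 is M. ES(M) = max(sum(A), sum(B)) = max(16, 23) = 23
Free float = ES(successor) - EF(current) = 23 - 23 = 0

0


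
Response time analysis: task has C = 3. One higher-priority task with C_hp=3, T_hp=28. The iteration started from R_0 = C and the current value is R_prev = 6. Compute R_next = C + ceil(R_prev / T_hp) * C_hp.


R_next = C + ceil(R_prev / T_hp) * C_hp
ceil(6 / 28) = ceil(0.2143) = 1
Interference = 1 * 3 = 3
R_next = 3 + 3 = 6
R_next = R_prev, so the iteration has converged (response time = 6).

6


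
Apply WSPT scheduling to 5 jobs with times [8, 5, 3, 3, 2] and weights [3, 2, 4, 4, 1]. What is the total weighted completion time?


Compute p/w ratios and sort ascending (WSPT): [(3, 4), (3, 4), (2, 1), (5, 2), (8, 3)]
Compute weighted completion times:
  Job (p=3,w=4): C=3, w*C=4*3=12
  Job (p=3,w=4): C=6, w*C=4*6=24
  Job (p=2,w=1): C=8, w*C=1*8=8
  Job (p=5,w=2): C=13, w*C=2*13=26
  Job (p=8,w=3): C=21, w*C=3*21=63
Total weighted completion time = 133

133


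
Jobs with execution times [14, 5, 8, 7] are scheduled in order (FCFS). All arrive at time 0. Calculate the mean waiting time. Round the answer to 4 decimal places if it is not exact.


FCFS order (as given): [14, 5, 8, 7]
Waiting times:
  Job 1: wait = 0
  Job 2: wait = 14
  Job 3: wait = 19
  Job 4: wait = 27
Sum of waiting times = 60
Average waiting time = 60/4 = 15.0

15.0


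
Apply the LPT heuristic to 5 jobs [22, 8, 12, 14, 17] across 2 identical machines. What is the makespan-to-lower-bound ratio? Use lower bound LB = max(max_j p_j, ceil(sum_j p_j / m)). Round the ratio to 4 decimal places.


LPT order: [22, 17, 14, 12, 8]
Machine loads after assignment: [34, 39]
LPT makespan = 39
Lower bound = max(max_job, ceil(total/2)) = max(22, 37) = 37
Ratio = 39 / 37 = 1.0541

1.0541


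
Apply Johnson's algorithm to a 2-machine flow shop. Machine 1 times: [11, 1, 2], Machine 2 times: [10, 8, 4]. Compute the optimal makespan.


Apply Johnson's rule:
  Group 1 (a <= b): [(2, 1, 8), (3, 2, 4)]
  Group 2 (a > b): [(1, 11, 10)]
Optimal job order: [2, 3, 1]
Schedule:
  Job 2: M1 done at 1, M2 done at 9
  Job 3: M1 done at 3, M2 done at 13
  Job 1: M1 done at 14, M2 done at 24
Makespan = 24

24


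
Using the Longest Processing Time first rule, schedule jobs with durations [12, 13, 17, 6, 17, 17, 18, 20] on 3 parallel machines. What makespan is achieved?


Sort jobs in decreasing order (LPT): [20, 18, 17, 17, 17, 13, 12, 6]
Assign each job to the least loaded machine:
  Machine 1: jobs [20, 13, 12], load = 45
  Machine 2: jobs [18, 17], load = 35
  Machine 3: jobs [17, 17, 6], load = 40
Makespan = max load = 45

45


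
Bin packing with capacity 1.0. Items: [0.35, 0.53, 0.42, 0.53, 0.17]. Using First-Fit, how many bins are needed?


Place items sequentially using First-Fit:
  Item 0.35 -> new Bin 1
  Item 0.53 -> Bin 1 (now 0.88)
  Item 0.42 -> new Bin 2
  Item 0.53 -> Bin 2 (now 0.95)
  Item 0.17 -> new Bin 3
Total bins used = 3

3


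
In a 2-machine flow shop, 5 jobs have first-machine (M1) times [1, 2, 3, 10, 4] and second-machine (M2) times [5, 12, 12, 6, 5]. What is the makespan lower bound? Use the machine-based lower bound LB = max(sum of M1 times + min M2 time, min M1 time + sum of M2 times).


LB1 = sum(M1 times) + min(M2 times) = 20 + 5 = 25
LB2 = min(M1 times) + sum(M2 times) = 1 + 40 = 41
Lower bound = max(LB1, LB2) = max(25, 41) = 41

41


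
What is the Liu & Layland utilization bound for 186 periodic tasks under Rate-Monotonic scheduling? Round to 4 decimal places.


Compute 2^(1/186) = 1.0037335501
Subtract 1: 1.0037335501 - 1 = 0.0037335501
Multiply by n: 186 * 0.0037335501 = 0.6944403186
Round to 4 dp: 0.6944

0.6944


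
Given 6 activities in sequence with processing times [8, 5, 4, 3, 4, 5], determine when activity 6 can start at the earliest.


Activity 6 starts after activities 1 through 5 complete.
Predecessor durations: [8, 5, 4, 3, 4]
ES = 8 + 5 + 4 + 3 + 4 = 24

24


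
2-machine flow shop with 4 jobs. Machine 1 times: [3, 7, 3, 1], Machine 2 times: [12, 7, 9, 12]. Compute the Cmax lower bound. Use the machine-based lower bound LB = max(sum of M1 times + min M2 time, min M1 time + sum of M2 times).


LB1 = sum(M1 times) + min(M2 times) = 14 + 7 = 21
LB2 = min(M1 times) + sum(M2 times) = 1 + 40 = 41
Lower bound = max(LB1, LB2) = max(21, 41) = 41

41


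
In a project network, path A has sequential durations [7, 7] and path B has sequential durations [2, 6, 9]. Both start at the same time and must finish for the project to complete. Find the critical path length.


Path A total = 7 + 7 = 14
Path B total = 2 + 6 + 9 = 17
Critical path = longest path = max(14, 17) = 17

17


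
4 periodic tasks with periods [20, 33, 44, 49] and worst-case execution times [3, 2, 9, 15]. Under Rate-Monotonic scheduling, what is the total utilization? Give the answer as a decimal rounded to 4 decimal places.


Compute individual utilizations (exact fractions):
  Task 1: C/T = 3/20 (approx. 0.15)
  Task 2: C/T = 2/33 (approx. 0.0606)
  Task 3: C/T = 9/44 (approx. 0.2045)
  Task 4: C/T = 15/49 (approx. 0.3061)
Total utilization U = 3/20 + 2/33 + 9/44 + 15/49 = 11663/16170
Rounded to 4 decimal places: U = 0.7213
RM (Liu & Layland) bound for 4 tasks = 0.756828; compare with U = 11663/16170 (approx. 0.721274)
U <= bound, so schedulable by RM sufficient condition.

0.7213


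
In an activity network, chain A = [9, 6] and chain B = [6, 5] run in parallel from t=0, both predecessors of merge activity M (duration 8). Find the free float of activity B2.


ES(B2) = sum of predecessors on chain B = 6
EF(B2) = ES + duration = 6 + 5 = 11
Successor of B2 is M. ES(M) = max(sum(A), sum(B)) = max(15, 11) = 15
Free float = ES(successor) - EF(current) = 15 - 11 = 4

4


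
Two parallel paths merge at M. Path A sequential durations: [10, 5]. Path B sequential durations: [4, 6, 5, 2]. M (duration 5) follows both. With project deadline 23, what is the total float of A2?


Forward pass: ES(A2) = sum of predecessors on chain A = 10
EF = ES + duration = 10 + 5 = 15
Backward pass: LF(M) = deadline = 23; LS(M) = 23 - 5 = 18
LF(A2) = LS(M) - sum(successors on chain A) = 18 - 0 = 18
LS = LF - duration = 18 - 5 = 13
Total float = LS - ES = 13 - 10 = 3

3


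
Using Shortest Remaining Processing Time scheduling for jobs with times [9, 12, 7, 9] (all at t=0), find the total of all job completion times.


Since all jobs arrive at t=0, SRPT equals SPT ordering.
SPT order: [7, 9, 9, 12]
Completion times:
  Job 1: p=7, C=7
  Job 2: p=9, C=16
  Job 3: p=9, C=25
  Job 4: p=12, C=37
Total completion time = 7 + 16 + 25 + 37 = 85

85


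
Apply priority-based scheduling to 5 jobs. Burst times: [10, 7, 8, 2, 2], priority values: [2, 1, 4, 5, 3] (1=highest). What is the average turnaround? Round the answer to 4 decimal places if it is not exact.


Sort by priority (ascending = highest first):
Order: [(1, 7), (2, 10), (3, 2), (4, 8), (5, 2)]
Completion times:
  Priority 1, burst=7, C=7
  Priority 2, burst=10, C=17
  Priority 3, burst=2, C=19
  Priority 4, burst=8, C=27
  Priority 5, burst=2, C=29
Average turnaround = 99/5 = 19.8

19.8


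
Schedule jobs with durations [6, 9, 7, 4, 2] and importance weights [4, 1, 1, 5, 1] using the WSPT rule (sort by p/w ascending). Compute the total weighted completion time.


Compute p/w ratios and sort ascending (WSPT): [(4, 5), (6, 4), (2, 1), (7, 1), (9, 1)]
Compute weighted completion times:
  Job (p=4,w=5): C=4, w*C=5*4=20
  Job (p=6,w=4): C=10, w*C=4*10=40
  Job (p=2,w=1): C=12, w*C=1*12=12
  Job (p=7,w=1): C=19, w*C=1*19=19
  Job (p=9,w=1): C=28, w*C=1*28=28
Total weighted completion time = 119

119


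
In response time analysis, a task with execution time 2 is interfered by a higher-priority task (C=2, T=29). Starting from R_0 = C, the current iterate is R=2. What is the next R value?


R_next = C + ceil(R_prev / T_hp) * C_hp
ceil(2 / 29) = ceil(0.069) = 1
Interference = 1 * 2 = 2
R_next = 2 + 2 = 4

4


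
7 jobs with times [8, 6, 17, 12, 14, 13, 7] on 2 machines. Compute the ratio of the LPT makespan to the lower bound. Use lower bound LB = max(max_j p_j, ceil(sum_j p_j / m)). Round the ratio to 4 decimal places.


LPT order: [17, 14, 13, 12, 8, 7, 6]
Machine loads after assignment: [36, 41]
LPT makespan = 41
Lower bound = max(max_job, ceil(total/2)) = max(17, 39) = 39
Ratio = 41 / 39 = 1.0513

1.0513


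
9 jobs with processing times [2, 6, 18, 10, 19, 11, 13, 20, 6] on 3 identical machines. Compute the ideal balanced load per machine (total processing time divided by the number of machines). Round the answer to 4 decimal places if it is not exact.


Total processing time = 2 + 6 + 18 + 10 + 19 + 11 + 13 + 20 + 6 = 105
Number of machines = 3
Ideal balanced load = 105 / 3 = 35.0

35.0


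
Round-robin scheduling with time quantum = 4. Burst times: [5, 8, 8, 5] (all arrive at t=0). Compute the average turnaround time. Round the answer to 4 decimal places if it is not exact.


Time quantum = 4
Execution trace:
  J1 runs 4 units, time = 4
  J2 runs 4 units, time = 8
  J3 runs 4 units, time = 12
  J4 runs 4 units, time = 16
  J1 runs 1 units, time = 17
  J2 runs 4 units, time = 21
  J3 runs 4 units, time = 25
  J4 runs 1 units, time = 26
Finish times: [17, 21, 25, 26]
Average turnaround = 89/4 = 22.25

22.25


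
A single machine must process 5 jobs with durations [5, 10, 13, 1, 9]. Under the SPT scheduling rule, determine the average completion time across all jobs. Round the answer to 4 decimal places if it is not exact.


Sort jobs by processing time (SPT order): [1, 5, 9, 10, 13]
Compute completion times sequentially:
  Job 1: processing = 1, completes at 1
  Job 2: processing = 5, completes at 6
  Job 3: processing = 9, completes at 15
  Job 4: processing = 10, completes at 25
  Job 5: processing = 13, completes at 38
Sum of completion times = 85
Average completion time = 85/5 = 17.0

17.0


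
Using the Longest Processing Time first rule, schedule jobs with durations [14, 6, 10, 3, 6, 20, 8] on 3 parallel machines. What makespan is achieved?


Sort jobs in decreasing order (LPT): [20, 14, 10, 8, 6, 6, 3]
Assign each job to the least loaded machine:
  Machine 1: jobs [20, 3], load = 23
  Machine 2: jobs [14, 6], load = 20
  Machine 3: jobs [10, 8, 6], load = 24
Makespan = max load = 24

24


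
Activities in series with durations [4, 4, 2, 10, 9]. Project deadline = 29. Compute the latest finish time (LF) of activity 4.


LF(activity 4) = deadline - sum of successor durations
Successors: activities 5 through 5 with durations [9]
Sum of successor durations = 9
LF = 29 - 9 = 20

20


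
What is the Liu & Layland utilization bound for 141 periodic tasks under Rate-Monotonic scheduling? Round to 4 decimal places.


Compute 2^(1/141) = 1.0049280405
Subtract 1: 1.0049280405 - 1 = 0.0049280405
Multiply by n: 141 * 0.0049280405 = 0.6948537105
Round to 4 dp: 0.6949

0.6949


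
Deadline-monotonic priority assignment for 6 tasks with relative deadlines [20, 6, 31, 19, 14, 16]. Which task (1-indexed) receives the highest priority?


Sort tasks by relative deadline (ascending):
  Task 2: deadline = 6
  Task 5: deadline = 14
  Task 6: deadline = 16
  Task 4: deadline = 19
  Task 1: deadline = 20
  Task 3: deadline = 31
Priority order (highest first): [2, 5, 6, 4, 1, 3]
Highest priority task = 2

2


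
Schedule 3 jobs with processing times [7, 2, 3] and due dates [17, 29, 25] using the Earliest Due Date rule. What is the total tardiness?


Sort by due date (EDD order): [(7, 17), (3, 25), (2, 29)]
Compute completion times and tardiness:
  Job 1: p=7, d=17, C=7, tardiness=max(0,7-17)=0
  Job 2: p=3, d=25, C=10, tardiness=max(0,10-25)=0
  Job 3: p=2, d=29, C=12, tardiness=max(0,12-29)=0
Total tardiness = 0

0


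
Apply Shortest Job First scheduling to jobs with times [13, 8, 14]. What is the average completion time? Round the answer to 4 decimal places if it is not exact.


SJF order (ascending): [8, 13, 14]
Completion times:
  Job 1: burst=8, C=8
  Job 2: burst=13, C=21
  Job 3: burst=14, C=35
Average completion = 64/3 = 21.3333

21.3333


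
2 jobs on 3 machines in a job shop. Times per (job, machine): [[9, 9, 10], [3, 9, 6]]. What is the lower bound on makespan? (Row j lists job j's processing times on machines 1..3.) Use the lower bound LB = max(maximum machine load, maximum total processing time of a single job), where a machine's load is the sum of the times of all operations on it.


Machine loads:
  Machine 1: 9 + 3 = 12
  Machine 2: 9 + 9 = 18
  Machine 3: 10 + 6 = 16
Max machine load = 18
Job totals:
  Job 1: 28
  Job 2: 18
Max job total = 28
Lower bound = max(18, 28) = 28

28


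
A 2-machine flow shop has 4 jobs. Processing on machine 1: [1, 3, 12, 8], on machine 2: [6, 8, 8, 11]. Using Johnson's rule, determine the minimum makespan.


Apply Johnson's rule:
  Group 1 (a <= b): [(1, 1, 6), (2, 3, 8), (4, 8, 11)]
  Group 2 (a > b): [(3, 12, 8)]
Optimal job order: [1, 2, 4, 3]
Schedule:
  Job 1: M1 done at 1, M2 done at 7
  Job 2: M1 done at 4, M2 done at 15
  Job 4: M1 done at 12, M2 done at 26
  Job 3: M1 done at 24, M2 done at 34
Makespan = 34

34


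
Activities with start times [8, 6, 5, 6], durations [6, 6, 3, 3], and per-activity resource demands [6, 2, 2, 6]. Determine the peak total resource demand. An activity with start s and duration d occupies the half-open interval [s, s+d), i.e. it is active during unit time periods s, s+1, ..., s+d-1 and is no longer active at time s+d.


Each activity i is active on [start_i, start_i + duration_i).
Compute total resource usage per time slot:
  t=0: active resources = [], total = 0
  t=1: active resources = [], total = 0
  t=2: active resources = [], total = 0
  t=3: active resources = [], total = 0
  t=4: active resources = [], total = 0
  t=5: active resources = [2], total = 2
  t=6: active resources = [2, 2, 6], total = 10
  t=7: active resources = [2, 2, 6], total = 10
  t=8: active resources = [6, 2, 6], total = 14
  t=9: active resources = [6, 2], total = 8
  t=10: active resources = [6, 2], total = 8
  t=11: active resources = [6, 2], total = 8
  t=12: active resources = [6], total = 6
  t=13: active resources = [6], total = 6
Peak resource demand = 14

14


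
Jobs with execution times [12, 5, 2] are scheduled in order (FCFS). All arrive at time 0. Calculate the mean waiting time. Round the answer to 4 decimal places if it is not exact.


FCFS order (as given): [12, 5, 2]
Waiting times:
  Job 1: wait = 0
  Job 2: wait = 12
  Job 3: wait = 17
Sum of waiting times = 29
Average waiting time = 29/3 = 9.6667

9.6667


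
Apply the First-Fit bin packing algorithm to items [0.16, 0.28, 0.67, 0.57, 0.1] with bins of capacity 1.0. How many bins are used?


Place items sequentially using First-Fit:
  Item 0.16 -> new Bin 1
  Item 0.28 -> Bin 1 (now 0.44)
  Item 0.67 -> new Bin 2
  Item 0.57 -> new Bin 3
  Item 0.1 -> Bin 1 (now 0.54)
Total bins used = 3

3


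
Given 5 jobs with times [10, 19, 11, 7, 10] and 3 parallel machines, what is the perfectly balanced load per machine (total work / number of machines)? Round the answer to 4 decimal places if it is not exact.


Total processing time = 10 + 19 + 11 + 7 + 10 = 57
Number of machines = 3
Ideal balanced load = 57 / 3 = 19.0

19.0


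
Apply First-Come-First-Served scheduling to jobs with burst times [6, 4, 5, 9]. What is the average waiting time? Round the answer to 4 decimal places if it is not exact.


FCFS order (as given): [6, 4, 5, 9]
Waiting times:
  Job 1: wait = 0
  Job 2: wait = 6
  Job 3: wait = 10
  Job 4: wait = 15
Sum of waiting times = 31
Average waiting time = 31/4 = 7.75

7.75


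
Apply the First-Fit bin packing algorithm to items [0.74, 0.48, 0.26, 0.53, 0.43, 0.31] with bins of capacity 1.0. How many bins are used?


Place items sequentially using First-Fit:
  Item 0.74 -> new Bin 1
  Item 0.48 -> new Bin 2
  Item 0.26 -> Bin 1 (now 1.0)
  Item 0.53 -> new Bin 3
  Item 0.43 -> Bin 2 (now 0.91)
  Item 0.31 -> Bin 3 (now 0.84)
Total bins used = 3

3


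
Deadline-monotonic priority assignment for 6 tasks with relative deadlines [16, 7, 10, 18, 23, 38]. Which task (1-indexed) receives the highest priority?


Sort tasks by relative deadline (ascending):
  Task 2: deadline = 7
  Task 3: deadline = 10
  Task 1: deadline = 16
  Task 4: deadline = 18
  Task 5: deadline = 23
  Task 6: deadline = 38
Priority order (highest first): [2, 3, 1, 4, 5, 6]
Highest priority task = 2

2


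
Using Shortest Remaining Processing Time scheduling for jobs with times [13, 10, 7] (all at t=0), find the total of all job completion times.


Since all jobs arrive at t=0, SRPT equals SPT ordering.
SPT order: [7, 10, 13]
Completion times:
  Job 1: p=7, C=7
  Job 2: p=10, C=17
  Job 3: p=13, C=30
Total completion time = 7 + 17 + 30 = 54

54
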